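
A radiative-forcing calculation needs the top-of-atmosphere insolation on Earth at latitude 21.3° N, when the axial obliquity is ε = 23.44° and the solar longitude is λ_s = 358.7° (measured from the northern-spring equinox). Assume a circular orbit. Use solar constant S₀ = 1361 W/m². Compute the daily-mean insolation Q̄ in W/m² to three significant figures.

Solar declination: sin δ = sin ε · sin λ_s = sin 23.44° × sin 358.7° = -0.00902, so δ = -0.517°.
cos H₀ = −tan(+21.3°) tan(-0.517°) = 0.0035, H₀ = 1.5673 rad.
Bracket: H₀ sin φ sin δ + cos φ cos δ sin H₀ = 1.5673×0.36325×-0.00902 + 0.93169×0.99996×0.99999 = -0.005135 + 0.931643 = 0.926508.
Q̄ = (S₀/π) × [bracket] = (1361/π) × 0.926508 = 401.4 W/m².

Q̄ ≈ 401 W/m²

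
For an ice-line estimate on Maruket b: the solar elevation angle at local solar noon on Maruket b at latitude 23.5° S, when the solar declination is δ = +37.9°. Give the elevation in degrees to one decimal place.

At local noon the hour angle is zero, so the zenith angle equals |ϕ − δ| = |-23.5° − (+37.900°)| = 61.400°.
Elevation = 90° − 61.400° = 28.6°.

28.6°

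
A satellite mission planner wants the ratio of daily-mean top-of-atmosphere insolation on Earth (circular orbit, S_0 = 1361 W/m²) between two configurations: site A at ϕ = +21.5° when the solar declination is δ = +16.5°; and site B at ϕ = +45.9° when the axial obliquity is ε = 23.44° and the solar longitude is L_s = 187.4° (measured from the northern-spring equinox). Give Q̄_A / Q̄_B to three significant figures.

Q̄_A / Q̄_B ≈ 1.66

— Configuration A (ϕ=+21.5°):
cos h₀ = −tan(+21.5°) tan(+16.500°) = -0.1167, h₀ = 1.6877 rad.
Bracket: h₀ sin ϕ sin δ + cos ϕ cos δ sin h₀ = 1.6877×0.36650×0.28402 + 0.93042×0.95882×0.99317 = 0.175678 + 0.886012 = 1.061690.
Q̄ = (S_0/π) × [bracket] = (1361/π) × 1.061690 = 459.95 W/m².
— Configuration B (ϕ=+45.9°):
Solar declination: sin δ = sin ε · sin L_s = sin 23.44° × sin 187.4° = -0.05123, so δ = -2.937°.
cos h₀ = −tan(+45.9°) tan(-2.937°) = 0.0529, h₀ = 1.5178 rad.
Bracket: h₀ sin ϕ sin δ + cos ϕ cos δ sin h₀ = 1.5178×0.71813×-0.05123 + 0.69591×0.99869×0.99860 = -0.055840 + 0.694025 = 0.638185.
Q̄ = (S_0/π) × [bracket] = (1361/π) × 0.638185 = 276.47 W/m².
Ratio Q̄_A / Q̄_B = 459.95 / 276.47 = 1.664.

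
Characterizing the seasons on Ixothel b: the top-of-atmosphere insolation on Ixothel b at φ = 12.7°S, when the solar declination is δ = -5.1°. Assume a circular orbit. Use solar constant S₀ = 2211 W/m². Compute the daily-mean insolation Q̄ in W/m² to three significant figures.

cos H₀ = −tan(-12.7°) tan(-5.100°) = -0.0201, H₀ = 1.5909 rad.
Bracket: H₀ sin φ sin δ + cos φ cos δ sin H₀ = 1.5909×-0.21985×-0.08889 + 0.97553×0.99604×0.99980 = 0.031090 + 0.971473 = 1.002563.
Q̄ = (S₀/π) × [bracket] = (2211/π) × 1.002563 = 705.6 W/m².

Q̄ ≈ 706 W/m²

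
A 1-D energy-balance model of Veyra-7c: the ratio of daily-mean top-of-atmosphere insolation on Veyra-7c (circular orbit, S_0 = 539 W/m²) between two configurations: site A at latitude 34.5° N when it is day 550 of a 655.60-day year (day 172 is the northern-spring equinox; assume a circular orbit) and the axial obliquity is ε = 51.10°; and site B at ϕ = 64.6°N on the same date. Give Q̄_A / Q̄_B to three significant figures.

— Configuration A (ϕ=+34.5°):
Solar longitude: L_s = 360° × (550 − 172)/655.60 = 207.566°.
sin δ = sin 51.10° × sin 207.566° = -0.36014, so δ = -21.109°.
cos h₀ = −tan(+34.5°) tan(-21.109°) = 0.2653, h₀ = 1.3023 rad.
Bracket: h₀ sin ϕ sin δ + cos ϕ cos δ sin h₀ = 1.3023×0.56641×-0.36014 + 0.82413×0.93290×0.96416 = -0.265652 + 0.741276 = 0.475624.
Q̄ = (S_0/π) × [bracket] = (539/π) × 0.475624 = 81.602 W/m².
— Configuration B (ϕ=+64.6°):
cos h₀ = −tan(+64.6°) tan(-21.109°) = 0.8130, h₀ = 0.6215 rad.
Bracket: h₀ sin ϕ sin δ + cos ϕ cos δ sin h₀ = 0.6215×0.90334×-0.36014 + 0.42894×0.93290×0.58224 = -0.202192 + 0.232988 = 0.030796.
Q̄ = (S_0/π) × [bracket] = (539/π) × 0.030796 = 5.2836 W/m².
Ratio Q̄_A / Q̄_B = 81.602 / 5.2836 = 15.44.

Q̄_A / Q̄_B ≈ 15.4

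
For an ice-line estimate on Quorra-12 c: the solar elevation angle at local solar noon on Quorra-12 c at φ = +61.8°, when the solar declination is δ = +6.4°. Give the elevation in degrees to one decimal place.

34.6°

At local noon the hour angle is zero, so the zenith angle equals |φ − δ| = |+61.8° − (+6.400°)| = 55.400°.
Elevation = 90° − 55.400° = 34.6°.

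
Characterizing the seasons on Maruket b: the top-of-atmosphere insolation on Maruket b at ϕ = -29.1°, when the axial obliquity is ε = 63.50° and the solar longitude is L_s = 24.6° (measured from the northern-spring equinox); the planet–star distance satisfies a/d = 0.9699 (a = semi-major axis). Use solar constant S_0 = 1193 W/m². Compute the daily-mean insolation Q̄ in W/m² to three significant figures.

Q̄ ≈ 195 W/m²

Solar declination: sin δ = sin ε · sin L_s = sin 63.50° × sin 24.6° = 0.37254, so δ = +21.873°.
cos h₀ = −tan(-29.1°) tan(+21.873°) = 0.2234, h₀ = 1.3455 rad.
Bracket: h₀ sin ϕ sin δ + cos ϕ cos δ sin h₀ = 1.3455×-0.48634×0.37254 + 0.87377×0.92801×0.97472 = -0.243779 + 0.790369 = 0.546590.
Inverse-square distance factor (a/d)² = 0.9699² = 0.940706.
Q̄ = (S_0/π) × 0.940706 × [bracket] = (1193/π) × 0.940706 × 0.546590 = 195.3 W/m².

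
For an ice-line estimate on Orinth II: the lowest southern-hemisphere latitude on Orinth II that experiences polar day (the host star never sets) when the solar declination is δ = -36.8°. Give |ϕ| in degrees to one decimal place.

|ϕ| = 53.2°

Polar day requires cos h₀ = −tan ϕ tan δ ≤ −1, i.e. tan ϕ tan δ ≥ 1.
The boundary is |tan ϕ| · |tan δ| = 1, so |ϕ| = 90° − |δ| = 90° − 36.8° = 53.2° in the southern hemisphere.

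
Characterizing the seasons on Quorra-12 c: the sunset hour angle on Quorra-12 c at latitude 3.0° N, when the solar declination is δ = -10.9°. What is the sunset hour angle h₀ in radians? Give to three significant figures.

cos h₀ = −tan ϕ · tan δ = −tan(+3.0°) × tan(-10.900°) = 0.0101, so h₀ = 1.5607 rad = 89.42°.

h₀ = 1.56 rad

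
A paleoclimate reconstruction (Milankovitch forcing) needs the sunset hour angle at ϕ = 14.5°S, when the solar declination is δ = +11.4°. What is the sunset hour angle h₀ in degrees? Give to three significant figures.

h₀ = 87.0°

cos h₀ = −tan ϕ · tan δ = −tan(-14.5°) × tan(+11.400°) = 0.0521, so h₀ = 1.5186 rad = 87.01°.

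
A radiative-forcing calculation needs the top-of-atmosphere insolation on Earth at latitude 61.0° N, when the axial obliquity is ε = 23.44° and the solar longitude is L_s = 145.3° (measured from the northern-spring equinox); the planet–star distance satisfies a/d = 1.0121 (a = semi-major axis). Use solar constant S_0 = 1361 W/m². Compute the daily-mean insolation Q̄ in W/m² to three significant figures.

Solar declination: sin δ = sin ε · sin L_s = sin 23.44° × sin 145.3° = 0.22645, so δ = +13.088°.
cos h₀ = −tan(+61.0°) tan(+13.088°) = -0.4194, h₀ = 2.0036 rad.
Bracket: h₀ sin ϕ sin δ + cos ϕ cos δ sin h₀ = 2.0036×0.87462×0.22645 + 0.48481×0.97402×0.90779 = 0.396828 + 0.428672 = 0.825500.
Inverse-square distance factor (a/d)² = 1.0121² = 1.024346.
Q̄ = (S_0/π) × 1.024346 × [bracket] = (1361/π) × 1.024346 × 0.825500 = 366.3 W/m².

Q̄ ≈ 366 W/m²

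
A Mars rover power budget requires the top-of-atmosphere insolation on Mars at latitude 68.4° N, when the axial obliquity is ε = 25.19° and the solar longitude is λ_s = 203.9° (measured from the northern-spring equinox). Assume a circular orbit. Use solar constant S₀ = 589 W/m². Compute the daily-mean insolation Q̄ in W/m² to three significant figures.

Q̄ ≈ 27.5 W/m²

Solar declination: sin δ = sin ε · sin λ_s = sin 25.19° × sin 203.9° = -0.17244, so δ = -9.930°.
cos H₀ = −tan(+68.4°) tan(-9.930°) = 0.4421, H₀ = 1.1128 rad.
Bracket: H₀ sin φ sin δ + cos φ cos δ sin H₀ = 1.1128×0.92978×-0.17244 + 0.36812×0.98502×0.89694 = -0.178417 + 0.325235 = 0.146818.
Q̄ = (S₀/π) × [bracket] = (589/π) × 0.146818 = 27.53 W/m².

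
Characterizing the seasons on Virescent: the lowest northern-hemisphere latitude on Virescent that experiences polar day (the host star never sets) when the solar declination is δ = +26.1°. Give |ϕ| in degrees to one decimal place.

Polar day requires cos h₀ = −tan ϕ tan δ ≤ −1, i.e. tan ϕ tan δ ≥ 1.
The boundary is |tan ϕ| · |tan δ| = 1, so |ϕ| = 90° − |δ| = 90° − 26.1° = 63.9° in the northern hemisphere.

|ϕ| = 63.9°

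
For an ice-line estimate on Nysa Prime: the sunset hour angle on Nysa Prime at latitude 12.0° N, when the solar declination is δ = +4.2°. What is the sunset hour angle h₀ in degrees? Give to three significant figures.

h₀ = 90.9°

cos h₀ = −tan ϕ · tan δ = −tan(+12.0°) × tan(+4.200°) = -0.0156, so h₀ = 1.5864 rad = 90.89°.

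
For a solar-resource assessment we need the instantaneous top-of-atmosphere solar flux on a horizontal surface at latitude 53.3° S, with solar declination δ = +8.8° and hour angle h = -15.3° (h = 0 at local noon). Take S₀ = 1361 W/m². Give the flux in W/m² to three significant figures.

608 W/m²

cos θ_z = sin φ sin δ + cos φ cos δ cos h = -0.122660 + 0.569658 = 0.446998.
Flux = S₀ · cos θ_z = 1361 × 0.446998 = 608.4 W/m².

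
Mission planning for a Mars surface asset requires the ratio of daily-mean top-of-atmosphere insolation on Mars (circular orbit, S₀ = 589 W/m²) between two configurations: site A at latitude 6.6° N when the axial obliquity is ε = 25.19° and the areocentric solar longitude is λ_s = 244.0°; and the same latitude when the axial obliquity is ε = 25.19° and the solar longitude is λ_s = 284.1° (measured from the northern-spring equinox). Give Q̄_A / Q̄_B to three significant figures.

— Configuration A (φ=+6.6°):
sin δ = sin 25.19° × sin 244.0° = -0.38255, so δ = -22.491°.
cos H₀ = −tan(+6.6°) tan(-22.491°) = 0.0479, H₀ = 1.5229 rad.
Bracket: H₀ sin φ sin δ + cos φ cos δ sin H₀ = 1.5229×0.11494×-0.38255 + 0.99337×0.92394×0.99885 = -0.066962 + 0.916759 = 0.849797.
Q̄ = (S₀/π) × [bracket] = (589/π) × 0.849797 = 159.32 W/m².
— Configuration B (φ=+6.6°):
Solar declination: sin δ = sin ε · sin λ_s = sin 25.19° × sin 284.1° = -0.41280, so δ = -24.381°.
cos H₀ = −tan(+6.6°) tan(-24.381°) = 0.0524, H₀ = 1.5183 rad.
Bracket: H₀ sin φ sin δ + cos φ cos δ sin H₀ = 1.5183×0.11494×-0.41280 + 0.99337×0.91082×0.99862 = -0.072039 + 0.903533 = 0.831494.
Q̄ = (S₀/π) × [bracket] = (589/π) × 0.831494 = 155.89 W/m².
Ratio Q̄_A / Q̄_B = 159.32 / 155.89 = 1.022.

Q̄_A / Q̄_B ≈ 1.02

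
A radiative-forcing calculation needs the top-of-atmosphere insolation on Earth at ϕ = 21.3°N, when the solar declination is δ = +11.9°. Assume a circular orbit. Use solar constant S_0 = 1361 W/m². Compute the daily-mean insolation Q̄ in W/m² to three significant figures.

Q̄ ≈ 447 W/m²

cos h₀ = −tan(+21.3°) tan(+11.900°) = -0.0822, h₀ = 1.6531 rad.
Bracket: h₀ sin ϕ sin δ + cos ϕ cos δ sin h₀ = 1.6531×0.36325×0.20620 + 0.93169×0.97851×0.99662 = 0.123821 + 0.908587 = 1.032408.
Q̄ = (S_0/π) × [bracket] = (1361/π) × 1.032408 = 447.3 W/m².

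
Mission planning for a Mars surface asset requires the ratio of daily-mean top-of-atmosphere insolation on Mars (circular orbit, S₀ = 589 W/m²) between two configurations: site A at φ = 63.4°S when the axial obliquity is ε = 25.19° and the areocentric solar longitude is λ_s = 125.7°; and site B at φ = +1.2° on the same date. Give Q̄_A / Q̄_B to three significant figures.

— Configuration A (φ=-63.4°):
sin δ = sin 25.19° × sin 125.7° = 0.34564, so δ = +20.221°.
cos H₀ = −tan(-63.4°) tan(+20.221°) = 0.7356, H₀ = 0.7443 rad.
Bracket: H₀ sin φ sin δ + cos φ cos δ sin H₀ = 0.7443×-0.89415×0.34564 + 0.44776×0.93837×0.67746 = -0.230029 + 0.284645 = 0.054616.
Q̄ = (S₀/π) × [bracket] = (589/π) × 0.054616 = 10.240 W/m².
— Configuration B (φ=+1.2°):
cos H₀ = −tan(+1.2°) tan(+20.221°) = -0.0077, H₀ = 1.5785 rad.
Bracket: H₀ sin φ sin δ + cos φ cos δ sin H₀ = 1.5785×0.02094×0.34564 + 0.99978×0.93837×0.99997 = 0.011425 + 0.938135 = 0.949560.
Q̄ = (S₀/π) × [bracket] = (589/π) × 0.949560 = 178.03 W/m².
Ratio Q̄_A / Q̄_B = 10.240 / 178.03 = 0.05752.

Q̄_A / Q̄_B ≈ 0.0575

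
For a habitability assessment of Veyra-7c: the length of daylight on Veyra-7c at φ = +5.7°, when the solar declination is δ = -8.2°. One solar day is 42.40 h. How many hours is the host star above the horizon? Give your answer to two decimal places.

cos H₀ = −tan φ · tan δ = −tan(+5.7°) × tan(-8.200°) = 0.0144, so H₀ = 1.5564 rad = 89.18°.
Daylight = 2H₀/(2π) × 42.40 h = (1.5564/π) × 42.40 = 21.01 h.

21.01 h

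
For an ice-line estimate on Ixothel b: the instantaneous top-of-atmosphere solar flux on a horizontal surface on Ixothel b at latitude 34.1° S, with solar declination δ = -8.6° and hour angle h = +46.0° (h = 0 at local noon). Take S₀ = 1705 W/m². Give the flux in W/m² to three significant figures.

cos θ_z = sin φ sin δ + cos φ cos δ cos h = 0.083835 + 0.568751 = 0.652586.
Flux = S₀ · cos θ_z = 1705 × 0.652586 = 1113 W/m².

1.11e+03 W/m²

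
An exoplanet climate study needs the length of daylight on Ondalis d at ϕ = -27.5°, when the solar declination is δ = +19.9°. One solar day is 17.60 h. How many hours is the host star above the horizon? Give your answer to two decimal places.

7.74 h

cos h₀ = −tan ϕ · tan δ = −tan(-27.5°) × tan(+19.900°) = 0.1884, so h₀ = 1.3812 rad = 79.14°.
Daylight = 2h₀/(2π) × 17.60 h = (1.3812/π) × 17.60 = 7.74 h.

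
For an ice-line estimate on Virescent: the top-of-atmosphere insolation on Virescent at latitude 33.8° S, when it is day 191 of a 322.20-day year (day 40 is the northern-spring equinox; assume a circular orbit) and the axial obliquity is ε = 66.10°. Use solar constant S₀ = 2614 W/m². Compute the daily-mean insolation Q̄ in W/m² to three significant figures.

Q̄ ≈ 555 W/m²

Solar longitude: λ_s = 360° × (191 − 40)/322.20 = 168.715°.
sin δ = sin 66.10° × sin 168.715° = 0.17891, so δ = +10.306°.
cos H₀ = −tan(-33.8°) tan(+10.306°) = 0.1217, H₀ = 1.4488 rad.
Bracket: H₀ sin φ sin δ + cos φ cos δ sin H₀ = 1.4488×-0.55630×0.17891 + 0.83098×0.98387×0.99256 = -0.144196 + 0.811494 = 0.667298.
Q̄ = (S₀/π) × [bracket] = (2614/π) × 0.667298 = 555.2 W/m².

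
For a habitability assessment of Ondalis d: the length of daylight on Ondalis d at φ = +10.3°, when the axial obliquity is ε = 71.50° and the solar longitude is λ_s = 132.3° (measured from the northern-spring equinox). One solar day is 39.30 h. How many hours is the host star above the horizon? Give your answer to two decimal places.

21.90 h

Solar declination: sin δ = sin ε · sin λ_s = sin 71.50° × sin 132.3° = 0.70141, so δ = +44.540°.
cos H₀ = −tan φ · tan δ = −tan(+10.3°) × tan(+44.540°) = -0.1788, so H₀ = 1.7506 rad = 100.30°.
Daylight = 2H₀/(2π) × 39.30 h = (1.7506/π) × 39.30 = 21.90 h.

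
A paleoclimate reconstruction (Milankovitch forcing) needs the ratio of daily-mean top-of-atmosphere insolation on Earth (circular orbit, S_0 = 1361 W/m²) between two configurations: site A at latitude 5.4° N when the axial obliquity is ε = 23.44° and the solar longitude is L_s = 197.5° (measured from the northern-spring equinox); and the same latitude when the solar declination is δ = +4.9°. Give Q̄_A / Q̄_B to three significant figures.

— Configuration A (ϕ=+5.4°):
Solar declination: sin δ = sin ε · sin L_s = sin 23.44° × sin 197.5° = -0.11962, so δ = -6.870°.
cos h₀ = −tan(+5.4°) tan(-6.870°) = 0.0114, h₀ = 1.5594 rad.
Bracket: h₀ sin ϕ sin δ + cos ϕ cos δ sin h₀ = 1.5594×0.09411×-0.11962 + 0.99556×0.99282×0.99994 = -0.017555 + 0.988353 = 0.970798.
Q̄ = (S_0/π) × [bracket] = (1361/π) × 0.970798 = 420.57 W/m².
— Configuration B (ϕ=+5.4°):
cos h₀ = −tan(+5.4°) tan(+4.900°) = -0.0081, h₀ = 1.5789 rad.
Bracket: h₀ sin ϕ sin δ + cos ϕ cos δ sin h₀ = 1.5789×0.09411×0.08542 + 0.99556×0.99635×0.99997 = 0.012693 + 0.991896 = 1.004589.
Q̄ = (S_0/π) × [bracket] = (1361/π) × 1.004589 = 435.21 W/m².
Ratio Q̄_A / Q̄_B = 420.57 / 435.21 = 0.9664.

Q̄_A / Q̄_B ≈ 0.966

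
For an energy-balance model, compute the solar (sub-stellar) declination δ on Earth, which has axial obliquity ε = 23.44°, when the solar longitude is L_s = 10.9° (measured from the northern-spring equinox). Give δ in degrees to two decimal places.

sin δ = sin ε · sin L_s = sin 23.44° × sin 10.9° = 0.075220.
δ = arcsin(0.075220) = +4.31°.

δ = +4.31°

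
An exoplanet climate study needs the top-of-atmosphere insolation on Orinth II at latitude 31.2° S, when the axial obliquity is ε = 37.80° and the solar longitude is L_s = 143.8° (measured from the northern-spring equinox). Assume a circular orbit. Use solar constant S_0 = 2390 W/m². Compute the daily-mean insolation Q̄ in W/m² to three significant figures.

Q̄ ≈ 399 W/m²

Solar declination: sin δ = sin ε · sin L_s = sin 37.80° × sin 143.8° = 0.36199, so δ = +21.222°.
cos h₀ = −tan(-31.2°) tan(+21.222°) = 0.2352, h₀ = 1.3334 rad.
Bracket: h₀ sin ϕ sin δ + cos ϕ cos δ sin h₀ = 1.3334×-0.51803×0.36199 + 0.85536×0.93218×0.97195 = -0.250041 + 0.774984 = 0.524943.
Q̄ = (S_0/π) × [bracket] = (2390/π) × 0.524943 = 399.4 W/m².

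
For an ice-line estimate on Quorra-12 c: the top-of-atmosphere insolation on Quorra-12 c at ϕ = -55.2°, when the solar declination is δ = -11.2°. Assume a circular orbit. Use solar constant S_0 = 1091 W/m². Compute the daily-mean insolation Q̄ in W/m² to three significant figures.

Q̄ ≈ 289 W/m²

cos h₀ = −tan(-55.2°) tan(-11.200°) = -0.2849, h₀ = 1.8597 rad.
Bracket: h₀ sin ϕ sin δ + cos ϕ cos δ sin h₀ = 1.8597×-0.82115×-0.19423 + 0.57071×0.98096×0.95856 = 0.296607 + 0.536644 = 0.833251.
Q̄ = (S_0/π) × [bracket] = (1091/π) × 0.833251 = 289.4 W/m².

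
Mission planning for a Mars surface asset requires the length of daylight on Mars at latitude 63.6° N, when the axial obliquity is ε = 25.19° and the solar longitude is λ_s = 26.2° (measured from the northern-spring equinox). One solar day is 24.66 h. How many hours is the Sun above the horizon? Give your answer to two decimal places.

Solar declination: sin δ = sin ε · sin λ_s = sin 25.19° × sin 26.2° = 0.18791, so δ = +10.831°.
cos H₀ = −tan φ · tan δ = −tan(+63.6°) × tan(+10.831°) = -0.3854, so H₀ = 1.9665 rad = 112.67°.
Daylight = 2H₀/(2π) × 24.66 h = (1.9665/π) × 24.66 = 15.44 h.

15.44 h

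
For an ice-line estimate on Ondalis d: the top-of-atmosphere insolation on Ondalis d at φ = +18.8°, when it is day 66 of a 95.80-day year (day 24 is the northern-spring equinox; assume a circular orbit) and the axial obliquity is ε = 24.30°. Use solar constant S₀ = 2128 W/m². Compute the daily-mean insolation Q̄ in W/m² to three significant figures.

Solar longitude: λ_s = 360° × (66 − 24)/95.80 = 157.829°.
sin δ = sin 24.30° × sin 157.829° = 0.15530, so δ = +8.934°.
cos H₀ = −tan(+18.8°) tan(+8.934°) = -0.0535, H₀ = 1.6243 rad.
Bracket: H₀ sin φ sin δ + cos φ cos δ sin H₀ = 1.6243×0.32227×0.15530 + 0.94665×0.98787×0.99857 = 0.081294 + 0.933830 = 1.015124.
Q̄ = (S₀/π) × [bracket] = (2128/π) × 1.015124 = 687.6 W/m².

Q̄ ≈ 688 W/m²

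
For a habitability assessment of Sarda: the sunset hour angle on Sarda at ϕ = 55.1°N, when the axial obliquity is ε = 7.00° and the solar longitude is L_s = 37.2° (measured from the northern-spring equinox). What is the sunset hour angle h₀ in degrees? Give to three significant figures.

Solar declination: sin δ = sin ε · sin L_s = sin 7.00° × sin 37.2° = 0.07368, so δ = +4.226°.
cos h₀ = −tan ϕ · tan δ = −tan(+55.1°) × tan(+4.226°) = -0.1059, so h₀ = 1.6769 rad = 96.08°.

h₀ = 96.1°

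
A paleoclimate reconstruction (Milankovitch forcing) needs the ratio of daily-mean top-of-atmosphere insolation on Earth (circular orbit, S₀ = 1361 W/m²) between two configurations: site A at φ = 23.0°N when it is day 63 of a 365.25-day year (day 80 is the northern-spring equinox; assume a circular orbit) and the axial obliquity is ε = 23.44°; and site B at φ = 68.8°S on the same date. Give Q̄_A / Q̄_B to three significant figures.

— Configuration A (φ=+23.0°):
Solar longitude: λ_s = 360° × (63 − 80)/365.25 = -16.756°, i.e. -16.756° + 360° = 343.244°.
sin δ = sin 23.44° × sin 343.244° = -0.11468, so δ = -6.585°.
cos H₀ = −tan(+23.0°) tan(-6.585°) = 0.0490, H₀ = 1.5218 rad.
Bracket: H₀ sin φ sin δ + cos φ cos δ sin H₀ = 1.5218×0.39073×-0.11468 + 0.92050×0.99340×0.99880 = -0.068190 + 0.913327 = 0.845137.
Q̄ = (S₀/π) × [bracket] = (1361/π) × 0.845137 = 366.13 W/m².
— Configuration B (φ=-68.8°):
cos H₀ = −tan(-68.8°) tan(-6.585°) = -0.2976, H₀ = 1.8730 rad.
Bracket: H₀ sin φ sin δ + cos φ cos δ sin H₀ = 1.8730×-0.93232×-0.11468 + 0.36162×0.99340×0.95468 = 0.200258 + 0.342953 = 0.543211.
Q̄ = (S₀/π) × [bracket] = (1361/π) × 0.543211 = 235.33 W/m².
Ratio Q̄_A / Q̄_B = 366.13 / 235.33 = 1.556.

Q̄_A / Q̄_B ≈ 1.56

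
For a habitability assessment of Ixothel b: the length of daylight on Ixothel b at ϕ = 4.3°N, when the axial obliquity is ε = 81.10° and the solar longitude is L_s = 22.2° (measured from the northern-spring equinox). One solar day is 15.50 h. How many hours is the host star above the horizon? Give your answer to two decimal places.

Solar declination: sin δ = sin ε · sin L_s = sin 81.10° × sin 22.2° = 0.37329, so δ = +21.919°.
cos h₀ = −tan ϕ · tan δ = −tan(+4.3°) × tan(+21.919°) = -0.0303, so h₀ = 1.6011 rad = 91.73°.
Daylight = 2h₀/(2π) × 15.50 h = (1.6011/π) × 15.50 = 7.90 h.

7.90 h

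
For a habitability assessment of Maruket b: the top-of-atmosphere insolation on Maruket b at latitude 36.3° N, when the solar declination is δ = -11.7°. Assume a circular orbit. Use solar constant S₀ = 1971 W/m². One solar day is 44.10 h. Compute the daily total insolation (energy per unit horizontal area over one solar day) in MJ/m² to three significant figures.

60.7 MJ/m²

cos H₀ = −tan(+36.3°) tan(-11.700°) = 0.1521, H₀ = 1.4181 rad.
Bracket: H₀ sin φ sin δ + cos φ cos δ sin H₀ = 1.4181×0.59201×-0.20279 + 0.80593×0.97922×0.98836 = -0.170248 + 0.779997 = 0.609749.
Q̄ = (S₀/π) × [bracket] = (1971/π) × 0.609749 = 382.55 W/m².
Daily total = Q̄ × 44.10 h × 3600 s/h = 382.55 × 44.10 × 3600 / 10⁶ = 60.73 MJ/m².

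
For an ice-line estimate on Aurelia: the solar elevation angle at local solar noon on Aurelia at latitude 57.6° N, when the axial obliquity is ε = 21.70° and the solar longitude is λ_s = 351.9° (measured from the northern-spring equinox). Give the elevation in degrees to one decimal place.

29.4°

Solar declination: sin δ = sin ε · sin λ_s = sin 21.70° × sin 351.9° = -0.05210, so δ = -2.986°.
At local noon the hour angle is zero, so the zenith angle equals |φ − δ| = |+57.6° − (-2.986°)| = 60.586°.
Elevation = 90° − 60.586° = 29.4°.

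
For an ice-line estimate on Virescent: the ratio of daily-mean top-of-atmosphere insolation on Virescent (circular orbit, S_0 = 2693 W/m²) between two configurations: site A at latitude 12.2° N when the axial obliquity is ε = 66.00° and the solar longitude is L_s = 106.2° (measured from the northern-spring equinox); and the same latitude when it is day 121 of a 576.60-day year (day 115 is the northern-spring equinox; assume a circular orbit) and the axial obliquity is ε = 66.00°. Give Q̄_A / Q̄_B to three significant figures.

— Configuration A (ϕ=+12.2°):
Solar declination: sin δ = sin ε · sin L_s = sin 66.00° × sin 106.2° = 0.87727, so δ = +61.315°.
cos h₀ = −tan(+12.2°) tan(+61.315°) = -0.3952, h₀ = 1.9770 rad.
Bracket: h₀ sin ϕ sin δ + cos ϕ cos δ sin h₀ = 1.9770×0.21132×0.87727 + 0.97742×0.47999×0.91861 = 0.366506 + 0.430968 = 0.797474.
Q̄ = (S_0/π) × [bracket] = (2693/π) × 0.797474 = 683.60 W/m².
— Configuration B (ϕ=+12.2°):
Solar longitude: L_s = 360° × (121 − 115)/576.60 = 3.746°.
sin δ = sin 66.00° × sin 3.746° = 0.05969, so δ = +3.422°.
cos h₀ = −tan(+12.2°) tan(+3.422°) = -0.0129, h₀ = 1.5837 rad.
Bracket: h₀ sin ϕ sin δ + cos ϕ cos δ sin h₀ = 1.5837×0.21132×0.05969 + 0.97742×0.99822×0.99992 = 0.019976 + 0.975602 = 0.995578.
Q̄ = (S_0/π) × [bracket] = (2693/π) × 0.995578 = 853.42 W/m².
Ratio Q̄_A / Q̄_B = 683.60 / 853.42 = 0.8010.

Q̄_A / Q̄_B ≈ 0.801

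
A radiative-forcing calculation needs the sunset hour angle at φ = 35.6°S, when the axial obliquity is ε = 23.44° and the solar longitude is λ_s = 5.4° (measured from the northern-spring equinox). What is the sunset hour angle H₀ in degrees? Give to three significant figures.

H₀ = 88.5°

Solar declination: sin δ = sin ε · sin λ_s = sin 23.44° × sin 5.4° = 0.03744, so δ = +2.145°.
cos H₀ = −tan φ · tan δ = −tan(-35.6°) × tan(+2.145°) = 0.0268, so H₀ = 1.5440 rad = 88.46°.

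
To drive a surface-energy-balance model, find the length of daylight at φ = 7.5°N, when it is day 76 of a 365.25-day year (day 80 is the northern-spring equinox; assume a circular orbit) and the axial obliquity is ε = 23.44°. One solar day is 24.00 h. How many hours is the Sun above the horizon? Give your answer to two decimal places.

11.97 h

Solar longitude: λ_s = 360° × (76 − 80)/365.25 = -3.943°, i.e. -3.943° + 360° = 356.057°.
sin δ = sin 23.44° × sin 356.057° = -0.02735, so δ = -1.567°.
cos H₀ = −tan φ · tan δ = −tan(+7.5°) × tan(-1.567°) = 0.0036, so H₀ = 1.5672 rad = 89.79°.
Daylight = 2H₀/(2π) × 24.00 h = (1.5672/π) × 24.00 = 11.97 h.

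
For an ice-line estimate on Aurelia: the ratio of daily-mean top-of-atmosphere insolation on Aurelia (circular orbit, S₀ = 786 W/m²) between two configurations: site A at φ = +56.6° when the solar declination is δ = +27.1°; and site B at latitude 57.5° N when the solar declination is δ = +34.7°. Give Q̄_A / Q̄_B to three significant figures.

Q̄_A / Q̄_B ≈ 0.825

— Configuration A (φ=+56.6°):
cos H₀ = −tan(+56.6°) tan(+27.100°) = -0.7761, H₀ = 2.4592 rad.
Bracket: H₀ sin φ sin δ + cos φ cos δ sin H₀ = 2.4592×0.83485×0.45554 + 0.55048×0.89021×0.63064 = 0.935252 + 0.309041 = 1.244293.
Q̄ = (S₀/π) × [bracket] = (786/π) × 1.244293 = 311.31 W/m².
— Configuration B (φ=+57.5°):
cos H₀ = −tan(+57.5°) tan(+34.700°) = -1.0869 ≤ −1 ⇒ polar day, H₀ = π.
Bracket: H₀ sin φ sin δ + cos φ cos δ sin H₀ = 3.1416×0.84339×0.56928 + 0.53730×0.82214×0.00000 = 1.508361 + 0.000000 = 1.508361.
Q̄ = (S₀/π) × [bracket] = (786/π) × 1.508361 = 377.38 W/m².
Ratio Q̄_A / Q̄_B = 311.31 / 377.38 = 0.8249.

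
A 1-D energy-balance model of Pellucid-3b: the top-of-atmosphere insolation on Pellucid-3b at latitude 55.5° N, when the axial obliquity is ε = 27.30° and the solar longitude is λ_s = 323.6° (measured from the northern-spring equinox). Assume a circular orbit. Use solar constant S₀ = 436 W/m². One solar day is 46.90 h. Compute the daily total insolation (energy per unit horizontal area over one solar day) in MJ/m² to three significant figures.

5.61 MJ/m²

Solar declination: sin δ = sin ε · sin λ_s = sin 27.30° × sin 323.6° = -0.27217, so δ = -15.794°.
cos H₀ = −tan(+55.5°) tan(-15.794°) = 0.4115, H₀ = 1.1466 rad.
Bracket: H₀ sin φ sin δ + cos φ cos δ sin H₀ = 1.1466×0.82413×-0.27217 + 0.56641×0.96225×0.91139 = -0.257186 + 0.496733 = 0.239547.
Q̄ = (S₀/π) × [bracket] = (436/π) × 0.239547 = 33.245 W/m².
Daily total = Q̄ × 46.90 h × 3600 s/h = 33.245 × 46.90 × 3600 / 10⁶ = 5.613 MJ/m².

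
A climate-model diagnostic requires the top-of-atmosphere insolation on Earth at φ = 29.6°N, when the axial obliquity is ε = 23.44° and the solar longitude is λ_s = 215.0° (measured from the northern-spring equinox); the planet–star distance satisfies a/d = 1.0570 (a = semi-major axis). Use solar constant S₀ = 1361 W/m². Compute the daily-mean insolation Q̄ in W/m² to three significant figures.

Q̄ ≈ 328 W/m²

Solar declination: sin δ = sin ε · sin λ_s = sin 23.44° × sin 215.0° = -0.22816, so δ = -13.189°.
cos H₀ = −tan(+29.6°) tan(-13.189°) = 0.1331, H₀ = 1.4373 rad.
Bracket: H₀ sin φ sin δ + cos φ cos δ sin H₀ = 1.4373×0.49394×-0.22816 + 0.86949×0.97362×0.99110 = -0.161980 + 0.839019 = 0.677039.
Inverse-square distance factor (a/d)² = 1.0570² = 1.117249.
Q̄ = (S₀/π) × 1.117249 × [bracket] = (1361/π) × 1.117249 × 0.677039 = 327.7 W/m².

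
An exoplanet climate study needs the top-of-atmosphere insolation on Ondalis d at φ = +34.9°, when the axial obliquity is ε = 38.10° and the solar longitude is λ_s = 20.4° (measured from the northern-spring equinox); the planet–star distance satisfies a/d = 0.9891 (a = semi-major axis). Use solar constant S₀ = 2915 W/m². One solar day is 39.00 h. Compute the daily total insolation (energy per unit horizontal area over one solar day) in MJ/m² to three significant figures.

128 MJ/m²

Solar declination: sin δ = sin ε · sin λ_s = sin 38.10° × sin 20.4° = 0.21508, so δ = +12.420°.
cos H₀ = −tan(+34.9°) tan(+12.420°) = -0.1536, H₀ = 1.7250 rad.
Bracket: H₀ sin φ sin δ + cos φ cos δ sin H₀ = 1.7250×0.57215×0.21508 + 0.82015×0.97660×0.98813 = 0.212275 + 0.791451 = 1.003726.
Inverse-square distance factor (a/d)² = 0.9891² = 0.978319.
Q̄ = (S₀/π) × 0.978319 × [bracket] = (2915/π) × 0.978319 × 1.003726 = 911.14 W/m².
Daily total = Q̄ × 39.00 h × 3600 s/h = 911.14 × 39.00 × 3600 / 10⁶ = 127.9 MJ/m².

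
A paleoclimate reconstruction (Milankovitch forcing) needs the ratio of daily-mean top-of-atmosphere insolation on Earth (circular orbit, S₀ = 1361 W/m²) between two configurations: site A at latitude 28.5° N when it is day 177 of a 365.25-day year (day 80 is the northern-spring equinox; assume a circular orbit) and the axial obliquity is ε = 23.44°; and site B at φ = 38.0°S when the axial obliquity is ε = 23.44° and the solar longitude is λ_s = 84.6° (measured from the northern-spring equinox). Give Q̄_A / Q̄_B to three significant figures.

— Configuration A (φ=+28.5°):
Solar longitude: λ_s = 360° × (177 − 80)/365.25 = 95.606°.
sin δ = sin 23.44° × sin 95.606° = 0.39589, so δ = +23.321°.
cos H₀ = −tan(+28.5°) tan(+23.321°) = -0.2341, H₀ = 1.8071 rad.
Bracket: H₀ sin φ sin δ + cos φ cos δ sin H₀ = 1.8071×0.47716×0.39589 + 0.87882×0.91830×0.97222 = 0.341366 + 0.784601 = 1.125967.
Q̄ = (S₀/π) × [bracket] = (1361/π) × 1.125967 = 487.79 W/m².
— Configuration B (φ=-38.0°):
Solar declination: sin δ = sin ε · sin λ_s = sin 23.44° × sin 84.6° = 0.39602, so δ = +23.330°.
cos H₀ = −tan(-38.0°) tan(+23.330°) = 0.3370, H₀ = 1.2271 rad.
Bracket: H₀ sin φ sin δ + cos φ cos δ sin H₀ = 1.2271×-0.61566×0.39602 + 0.78801×0.91824×0.94152 = -0.299184 + 0.681267 = 0.382083.
Q̄ = (S₀/π) × [bracket] = (1361/π) × 0.382083 = 165.53 W/m².
Ratio Q̄_A / Q̄_B = 487.79 / 165.53 = 2.947.

Q̄_A / Q̄_B ≈ 2.95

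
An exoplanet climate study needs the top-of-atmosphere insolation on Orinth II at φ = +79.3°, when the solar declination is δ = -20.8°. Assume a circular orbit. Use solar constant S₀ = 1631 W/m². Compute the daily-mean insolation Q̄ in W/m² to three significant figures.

cos H₀ = −tan(+79.3°) tan(-20.800°) = 2.0104 ≥ 1 ⇒ polar night, H₀ = 0 and Q̄ = 0.

Q̄ ≈ 0.00 W/m²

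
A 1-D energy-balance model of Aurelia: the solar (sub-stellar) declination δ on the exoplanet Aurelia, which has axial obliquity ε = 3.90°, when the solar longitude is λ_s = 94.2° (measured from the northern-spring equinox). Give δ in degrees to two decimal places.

sin δ = sin ε · sin λ_s = sin 3.90° × sin 94.2° = 0.067833.
δ = arcsin(0.067833) = +3.89°.

δ = +3.89°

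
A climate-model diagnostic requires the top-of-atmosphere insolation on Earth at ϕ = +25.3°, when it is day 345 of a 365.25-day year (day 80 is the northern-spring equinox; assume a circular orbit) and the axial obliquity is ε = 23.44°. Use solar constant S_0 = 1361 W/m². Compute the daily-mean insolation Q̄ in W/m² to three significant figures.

Solar longitude: L_s = 360° × (345 − 80)/365.25 = 261.191°.
sin δ = sin 23.44° × sin 261.191° = -0.39310, so δ = -23.147°.
cos h₀ = −tan(+25.3°) tan(-23.147°) = 0.2021, h₀ = 1.3673 rad.
Bracket: h₀ sin ϕ sin δ + cos ϕ cos δ sin h₀ = 1.3673×0.42736×-0.39310 + 0.90408×0.91950×0.97937 = -0.229700 + 0.814152 = 0.584452.
Q̄ = (S_0/π) × [bracket] = (1361/π) × 0.584452 = 253.2 W/m².

Q̄ ≈ 253 W/m²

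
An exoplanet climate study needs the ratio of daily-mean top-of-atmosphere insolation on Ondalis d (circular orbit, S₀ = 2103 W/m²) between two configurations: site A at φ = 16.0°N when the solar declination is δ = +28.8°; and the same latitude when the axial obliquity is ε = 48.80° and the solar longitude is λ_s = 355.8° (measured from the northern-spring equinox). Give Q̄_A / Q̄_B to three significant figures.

Q̄_A / Q̄_B ≈ 1.13

— Configuration A (φ=+16.0°):
cos H₀ = −tan(+16.0°) tan(+28.800°) = -0.1576, H₀ = 1.7291 rad.
Bracket: H₀ sin φ sin δ + cos φ cos δ sin H₀ = 1.7291×0.27564×0.48175 + 0.96126×0.87631×0.98750 = 0.229606 + 0.831832 = 1.061438.
Q̄ = (S₀/π) × [bracket] = (2103/π) × 1.061438 = 710.53 W/m².
— Configuration B (φ=+16.0°):
Solar declination: sin δ = sin ε · sin λ_s = sin 48.80° × sin 355.8° = -0.05511, so δ = -3.159°.
cos H₀ = −tan(+16.0°) tan(-3.159°) = 0.0158, H₀ = 1.5550 rad.
Bracket: H₀ sin φ sin δ + cos φ cos δ sin H₀ = 1.5550×0.27564×-0.05511 + 0.96126×0.99848×0.99987 = -0.023621 + 0.959674 = 0.936053.
Q̄ = (S₀/π) × [bracket] = (2103/π) × 0.936053 = 626.60 W/m².
Ratio Q̄_A / Q̄_B = 710.53 / 626.60 = 1.134.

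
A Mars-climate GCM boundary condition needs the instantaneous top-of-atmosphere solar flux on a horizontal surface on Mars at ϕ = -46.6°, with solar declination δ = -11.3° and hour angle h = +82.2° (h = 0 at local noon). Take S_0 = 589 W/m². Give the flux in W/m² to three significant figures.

cos θ_z = sin ϕ sin δ + cos ϕ cos δ cos h = 0.142370 + 0.091441 = 0.233811.
Flux = S_0 · cos θ_z = 589 × 0.233811 = 137.7 W/m².

138 W/m²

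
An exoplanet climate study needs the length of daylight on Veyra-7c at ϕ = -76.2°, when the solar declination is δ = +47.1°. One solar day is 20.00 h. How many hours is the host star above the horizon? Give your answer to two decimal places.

cos h₀ = −tan ϕ · tan δ = 4.3812 ≥ 1, so the host star never rises (polar night) and h₀ = 0.
Daylight = 2h₀/(2π) × 20.00 h = (0.0000/π) × 20.00 = 0.00 h.

0.00 h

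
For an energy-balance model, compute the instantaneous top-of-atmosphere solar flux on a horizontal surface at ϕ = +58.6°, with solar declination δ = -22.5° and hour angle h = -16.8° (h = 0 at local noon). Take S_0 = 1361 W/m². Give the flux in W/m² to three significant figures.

183 W/m²

cos θ_z = sin ϕ sin δ + cos ϕ cos δ cos h = -0.326640 + 0.460806 = 0.134166.
Flux = S_0 · cos θ_z = 1361 × 0.134166 = 182.6 W/m².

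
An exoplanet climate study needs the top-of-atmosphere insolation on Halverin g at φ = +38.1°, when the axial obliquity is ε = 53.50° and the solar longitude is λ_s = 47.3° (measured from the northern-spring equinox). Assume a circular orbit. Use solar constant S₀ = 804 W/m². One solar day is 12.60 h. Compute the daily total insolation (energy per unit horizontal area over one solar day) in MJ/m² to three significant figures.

Solar declination: sin δ = sin ε · sin λ_s = sin 53.50° × sin 47.3° = 0.59077, so δ = +36.211°.
cos H₀ = −tan(+38.1°) tan(+36.211°) = -0.5741, H₀ = 2.1823 rad.
Bracket: H₀ sin φ sin δ + cos φ cos δ sin H₀ = 2.1823×0.61704×0.59077 + 0.78694×0.80684×0.81878 = 0.795511 + 0.519872 = 1.315383.
Q̄ = (S₀/π) × [bracket] = (804/π) × 1.315383 = 336.63 W/m².
Daily total = Q̄ × 12.60 h × 3600 s/h = 336.63 × 12.60 × 3600 / 10⁶ = 15.27 MJ/m².

15.3 MJ/m²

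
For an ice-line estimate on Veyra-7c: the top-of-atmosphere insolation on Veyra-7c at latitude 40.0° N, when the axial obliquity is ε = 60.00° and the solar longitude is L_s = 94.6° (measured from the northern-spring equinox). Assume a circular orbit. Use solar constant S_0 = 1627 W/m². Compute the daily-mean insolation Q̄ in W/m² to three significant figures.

Q̄ ≈ 903 W/m²

Solar declination: sin δ = sin ε · sin L_s = sin 60.00° × sin 94.6° = 0.86324, so δ = +59.682°.
cos h₀ = −tan(+40.0°) tan(+59.682°) = -1.4349 ≤ −1 ⇒ polar day, h₀ = π.
Bracket: h₀ sin ϕ sin δ + cos ϕ cos δ sin h₀ = 3.1416×0.64279×0.86324 + 0.76604×0.50480×0.00000 = 1.743217 + 0.000000 = 1.743217.
Q̄ = (S_0/π) × [bracket] = (1627/π) × 1.743217 = 902.8 W/m².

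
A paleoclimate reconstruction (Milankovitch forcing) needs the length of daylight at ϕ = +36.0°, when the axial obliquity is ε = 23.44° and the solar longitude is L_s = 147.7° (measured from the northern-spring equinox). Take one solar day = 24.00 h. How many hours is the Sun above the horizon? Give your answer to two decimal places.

13.21 h

Solar declination: sin δ = sin ε · sin L_s = sin 23.44° × sin 147.7° = 0.21256, so δ = +12.272°.
cos h₀ = −tan ϕ · tan δ = −tan(+36.0°) × tan(+12.272°) = -0.1580, so h₀ = 1.7295 rad = 99.09°.
Daylight = 2h₀/(2π) × 24.00 h = (1.7295/π) × 24.00 = 13.21 h.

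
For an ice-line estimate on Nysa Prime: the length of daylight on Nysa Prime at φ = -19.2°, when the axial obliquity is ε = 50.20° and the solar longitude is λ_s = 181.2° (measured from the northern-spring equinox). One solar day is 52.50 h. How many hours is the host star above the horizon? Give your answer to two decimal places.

Solar declination: sin δ = sin ε · sin λ_s = sin 50.20° × sin 181.2° = -0.01609, so δ = -0.922°.
cos H₀ = −tan φ · tan δ = −tan(-19.2°) × tan(-0.922°) = -0.0056, so H₀ = 1.5764 rad = 90.32°.
Daylight = 2H₀/(2π) × 52.50 h = (1.5764/π) × 52.50 = 26.34 h.

26.34 h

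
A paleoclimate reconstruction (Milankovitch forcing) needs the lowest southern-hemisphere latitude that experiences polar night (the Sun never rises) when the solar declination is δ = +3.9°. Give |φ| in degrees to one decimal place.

|φ| = 86.1°

Polar night requires cos H₀ = −tan φ tan δ ≥ 1, i.e. tan φ tan δ ≤ −1.
The boundary is |tan φ| · |tan δ| = 1, so |φ| = 90° − |δ| = 90° − 3.9° = 86.1° in the southern hemisphere.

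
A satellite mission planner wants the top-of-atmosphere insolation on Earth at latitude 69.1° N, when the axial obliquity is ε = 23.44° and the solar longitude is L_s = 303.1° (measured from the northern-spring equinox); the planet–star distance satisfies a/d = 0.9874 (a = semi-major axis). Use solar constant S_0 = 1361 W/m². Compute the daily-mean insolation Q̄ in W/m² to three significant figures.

Q̄ ≈ 2.73 W/m²

Solar declination: sin δ = sin ε · sin L_s = sin 23.44° × sin 303.1° = -0.33323, so δ = -19.465°.
cos h₀ = −tan(+69.1°) tan(-19.465°) = 0.9256, h₀ = 0.3883 rad.
Bracket: h₀ sin ϕ sin δ + cos ϕ cos δ sin h₀ = 0.3883×0.93420×-0.33323 + 0.35674×0.94284×0.37861 = -0.120879 + 0.127345 = 0.006466.
Inverse-square distance factor (a/d)² = 0.9874² = 0.974959.
Q̄ = (S_0/π) × 0.974959 × [bracket] = (1361/π) × 0.974959 × 0.006466 = 2.731 W/m².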